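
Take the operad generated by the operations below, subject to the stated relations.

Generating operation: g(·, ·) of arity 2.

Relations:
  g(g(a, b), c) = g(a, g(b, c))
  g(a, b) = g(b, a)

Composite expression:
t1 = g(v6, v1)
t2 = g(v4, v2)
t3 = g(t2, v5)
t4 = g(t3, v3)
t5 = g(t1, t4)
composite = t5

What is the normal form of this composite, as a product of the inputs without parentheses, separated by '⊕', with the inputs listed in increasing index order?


v1 ⊕ v2 ⊕ v3 ⊕ v4 ⊕ v5 ⊕ v6

Key point: g commutes, so take the v-inputs in any fixed order.
g(v6, v1) spells out as v6 ⊕ v1
g(v4, v2) spells out as v4 ⊕ v2
g(g(v4, v2), v5) spells out as v4 ⊕ v2 ⊕ v5
g(g(g(v4, v2), v5), v3) spells out as v4 ⊕ v2 ⊕ v5 ⊕ v3
g(g(v6, v1), g(g(g(v4, v2), v5), v3)) spells out as v6 ⊕ v1 ⊕ v4 ⊕ v2 ⊕ v5 ⊕ v3
putting the inputs in ascending order: v1 ⊕ v2 ⊕ v3 ⊕ v4 ⊕ v5 ⊕ v6


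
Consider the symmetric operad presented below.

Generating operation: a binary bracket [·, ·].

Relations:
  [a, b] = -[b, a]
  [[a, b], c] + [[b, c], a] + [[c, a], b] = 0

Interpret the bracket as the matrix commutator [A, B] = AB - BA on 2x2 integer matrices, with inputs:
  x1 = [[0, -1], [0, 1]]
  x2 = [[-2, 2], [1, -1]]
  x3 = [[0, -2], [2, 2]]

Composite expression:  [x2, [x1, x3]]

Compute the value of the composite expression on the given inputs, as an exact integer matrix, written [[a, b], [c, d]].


[[4, 8], [-2, -4]]

[x1, x3] = [[-2, 0], [2, 2]]
[x2, [x1, x3]] = [[4, 8], [-2, -4]]


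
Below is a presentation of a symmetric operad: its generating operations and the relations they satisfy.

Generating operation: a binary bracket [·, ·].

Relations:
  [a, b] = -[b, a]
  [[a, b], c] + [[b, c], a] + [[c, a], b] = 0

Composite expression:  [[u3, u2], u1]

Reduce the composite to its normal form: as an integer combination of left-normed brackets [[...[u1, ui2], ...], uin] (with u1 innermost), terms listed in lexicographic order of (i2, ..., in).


[[u1, u2], u3] - [[u1, u3], u2]

In the tensor algebra, words opening u1 carry the u1-anchored form.
Composite bracket: [[u3, u2], u1]
Each bracket splits as ab - ba, giving 4 signed words (2^2 = 4).
Words beginning with u1 determine it all:
  from u1u2u3, sign +1: term +[[u1, u2], u3]
  from u1u3u2, sign -1: term -[[u1, u3], u2]


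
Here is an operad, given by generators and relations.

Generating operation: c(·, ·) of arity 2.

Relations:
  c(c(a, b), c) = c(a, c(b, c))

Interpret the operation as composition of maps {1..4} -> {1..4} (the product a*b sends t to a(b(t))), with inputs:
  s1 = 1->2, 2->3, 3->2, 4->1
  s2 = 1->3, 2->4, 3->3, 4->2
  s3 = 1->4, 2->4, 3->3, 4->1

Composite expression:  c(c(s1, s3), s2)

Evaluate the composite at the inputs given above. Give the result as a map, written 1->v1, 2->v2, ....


c(s1, s3) = 1->1, 2->1, 3->2, 4->2
c(c(s1, s3), s2) = 1->2, 2->2, 3->2, 4->1

1->2, 2->2, 3->2, 4->1


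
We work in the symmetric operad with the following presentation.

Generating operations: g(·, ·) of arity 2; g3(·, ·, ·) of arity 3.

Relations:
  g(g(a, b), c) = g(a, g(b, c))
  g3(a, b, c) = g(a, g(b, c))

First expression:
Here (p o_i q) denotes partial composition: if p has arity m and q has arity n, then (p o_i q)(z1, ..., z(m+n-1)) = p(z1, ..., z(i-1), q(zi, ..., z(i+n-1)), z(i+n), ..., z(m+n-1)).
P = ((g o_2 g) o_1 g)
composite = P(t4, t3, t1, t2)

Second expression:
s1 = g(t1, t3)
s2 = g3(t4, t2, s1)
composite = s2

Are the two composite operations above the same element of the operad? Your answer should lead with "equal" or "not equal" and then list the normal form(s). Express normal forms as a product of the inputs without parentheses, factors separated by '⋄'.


The first composite normalizes to t4 ⋄ t3 ⋄ t1 ⋄ t2
The second composite normalizes to t4 ⋄ t2 ⋄ t1 ⋄ t3
Distinct normal forms: not equal.

not equal; first: t4 ⋄ t3 ⋄ t1 ⋄ t2; second: t4 ⋄ t2 ⋄ t1 ⋄ t3


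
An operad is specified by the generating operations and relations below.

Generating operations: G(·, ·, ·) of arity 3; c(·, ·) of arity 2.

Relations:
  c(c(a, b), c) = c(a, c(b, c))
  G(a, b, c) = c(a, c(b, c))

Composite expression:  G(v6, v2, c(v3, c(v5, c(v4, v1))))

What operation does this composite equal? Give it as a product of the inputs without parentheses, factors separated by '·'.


v6 · v2 · v3 · v5 · v4 · v1

The G-tree's shape is irrelevant; the v-reading-order decides.
c(v4, v1) flattens to v4 · v1
c(v5, c(v4, v1)) flattens to v5 · v4 · v1
c(v3, c(v5, c(v4, v1))) flattens to v3 · v5 · v4 · v1
G(v6, v2, c(v3, c(v5, c(v4, v1)))) flattens to v6 · v2 · v3 · v5 · v4 · v1


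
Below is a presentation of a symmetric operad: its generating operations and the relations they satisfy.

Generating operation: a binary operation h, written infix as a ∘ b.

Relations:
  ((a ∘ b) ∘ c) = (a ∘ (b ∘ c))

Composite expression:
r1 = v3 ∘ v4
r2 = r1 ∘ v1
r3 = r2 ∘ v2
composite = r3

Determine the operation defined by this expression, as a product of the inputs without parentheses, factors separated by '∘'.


The h-tree's shape is irrelevant; the v-reading-order decides.
(v3 ∘ v4) linearizes to v3 ∘ v4
((v3 ∘ v4) ∘ v1) linearizes to v3 ∘ v4 ∘ v1
(((v3 ∘ v4) ∘ v1) ∘ v2) linearizes to v3 ∘ v4 ∘ v1 ∘ v2

v3 ∘ v4 ∘ v1 ∘ v2


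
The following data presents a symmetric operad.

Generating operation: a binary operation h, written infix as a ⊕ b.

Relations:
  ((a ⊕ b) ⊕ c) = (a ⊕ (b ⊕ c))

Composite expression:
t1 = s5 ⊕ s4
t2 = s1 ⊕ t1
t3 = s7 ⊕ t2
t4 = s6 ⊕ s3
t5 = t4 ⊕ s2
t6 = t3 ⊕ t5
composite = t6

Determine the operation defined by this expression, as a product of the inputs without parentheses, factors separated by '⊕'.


s7 ⊕ s1 ⊕ s5 ⊕ s4 ⊕ s6 ⊕ s3 ⊕ s2


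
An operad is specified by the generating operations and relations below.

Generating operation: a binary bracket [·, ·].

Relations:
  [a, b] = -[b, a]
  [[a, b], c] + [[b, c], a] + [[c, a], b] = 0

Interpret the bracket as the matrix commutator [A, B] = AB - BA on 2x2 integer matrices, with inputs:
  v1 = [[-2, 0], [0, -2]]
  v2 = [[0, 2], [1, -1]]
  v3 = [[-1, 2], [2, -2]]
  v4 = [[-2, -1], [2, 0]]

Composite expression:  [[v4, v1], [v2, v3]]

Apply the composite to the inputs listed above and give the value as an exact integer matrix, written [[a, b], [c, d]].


[[0, 0], [0, 0]]

[v4, v1] = [[0, 0], [0, 0]]
[v2, v3] = [[2, 0], [-1, -2]]
[[v4, v1], [v2, v3]] = [[0, 0], [0, 0]]


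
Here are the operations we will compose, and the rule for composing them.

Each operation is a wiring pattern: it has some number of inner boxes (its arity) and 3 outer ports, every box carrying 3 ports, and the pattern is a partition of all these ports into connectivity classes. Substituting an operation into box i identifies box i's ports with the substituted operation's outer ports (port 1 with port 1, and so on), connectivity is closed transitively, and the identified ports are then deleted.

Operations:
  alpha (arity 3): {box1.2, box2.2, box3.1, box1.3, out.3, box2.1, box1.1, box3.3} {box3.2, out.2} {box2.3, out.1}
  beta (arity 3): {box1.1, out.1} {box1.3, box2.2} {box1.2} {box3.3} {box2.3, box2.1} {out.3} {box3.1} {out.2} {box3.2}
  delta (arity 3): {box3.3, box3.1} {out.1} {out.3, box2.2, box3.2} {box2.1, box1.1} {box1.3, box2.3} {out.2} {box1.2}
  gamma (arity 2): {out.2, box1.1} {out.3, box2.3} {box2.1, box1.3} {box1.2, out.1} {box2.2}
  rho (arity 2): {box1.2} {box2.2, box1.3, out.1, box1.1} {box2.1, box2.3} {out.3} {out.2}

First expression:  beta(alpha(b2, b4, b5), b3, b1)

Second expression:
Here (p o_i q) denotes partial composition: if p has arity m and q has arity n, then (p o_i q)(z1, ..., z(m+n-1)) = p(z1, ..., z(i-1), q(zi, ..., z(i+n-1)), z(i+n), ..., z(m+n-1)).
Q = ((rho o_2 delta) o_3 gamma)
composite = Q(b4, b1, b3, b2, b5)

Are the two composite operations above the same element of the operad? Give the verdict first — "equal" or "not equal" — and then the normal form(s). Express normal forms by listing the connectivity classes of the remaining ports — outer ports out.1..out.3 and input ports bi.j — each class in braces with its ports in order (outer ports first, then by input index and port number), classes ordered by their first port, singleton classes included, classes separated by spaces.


not equal — first {out.1, b4.3} {out.2} {out.3} {b1.1} {b1.2} {b1.3} {b2.1, b2.2, b2.3, b3.2, b4.1, b4.2, b5.1, b5.3} {b3.1, b3.3} {b5.2}, second {out.1, b4.1, b4.3} {out.2} {out.3} {b1.1, b3.2} {b1.2} {b1.3, b2.3} {b2.1, b3.3} {b2.2} {b3.1, b5.2} {b4.2} {b5.1, b5.3}

Normal form of the first expression: {out.1, b4.3} {out.2} {out.3} {b1.1} {b1.2} {b1.3} {b2.1, b2.2, b2.3, b3.2, b4.1, b4.2, b5.1, b5.3} {b3.1, b3.3} {b5.2}
Normal form of the second expression: {out.1, b4.1, b4.3} {out.2} {out.3} {b1.1, b3.2} {b1.2} {b1.3, b2.3} {b2.1, b3.3} {b2.2} {b3.1, b5.2} {b4.2} {b5.1, b5.3}
Different reductions; not equal.


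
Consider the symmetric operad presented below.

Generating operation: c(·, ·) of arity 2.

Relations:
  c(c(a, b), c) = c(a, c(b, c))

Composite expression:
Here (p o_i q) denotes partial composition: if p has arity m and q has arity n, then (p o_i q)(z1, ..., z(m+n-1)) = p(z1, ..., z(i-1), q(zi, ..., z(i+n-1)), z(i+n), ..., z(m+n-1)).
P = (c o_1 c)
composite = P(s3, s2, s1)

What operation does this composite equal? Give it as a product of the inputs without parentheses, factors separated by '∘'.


s3 ∘ s2 ∘ s1

Associativity of c dissolves the nesting; only the s-input order survives.
c(s3, s2) unparenthesizes to s3 ∘ s2
c(c(s3, s2), s1) unparenthesizes to s3 ∘ s2 ∘ s1


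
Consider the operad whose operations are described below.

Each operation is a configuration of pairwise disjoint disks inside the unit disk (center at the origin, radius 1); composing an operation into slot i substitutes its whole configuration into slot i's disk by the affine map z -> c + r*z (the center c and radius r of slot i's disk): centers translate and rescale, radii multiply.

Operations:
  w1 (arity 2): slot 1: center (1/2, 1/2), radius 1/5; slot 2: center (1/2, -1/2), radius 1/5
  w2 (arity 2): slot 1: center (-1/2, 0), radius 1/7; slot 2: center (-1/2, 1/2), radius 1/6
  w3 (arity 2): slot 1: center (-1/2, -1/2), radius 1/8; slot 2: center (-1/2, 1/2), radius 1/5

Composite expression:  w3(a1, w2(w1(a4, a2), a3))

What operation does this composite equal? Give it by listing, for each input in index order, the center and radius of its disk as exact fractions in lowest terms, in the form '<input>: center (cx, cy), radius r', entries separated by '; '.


a1: center (-1/2, -1/2), radius 1/8; a2: center (-41/70, 17/35), radius 1/175; a3: center (-3/5, 3/5), radius 1/30; a4: center (-41/70, 18/35), radius 1/175

Follow each a-input down from w3: c' goes to c + r*c', radius to r*r'.
input a1: applying the 1 nested substitution gives center (-1/2, -1/2), radius 1/8
input a4: applying the 3 nested substitutions gives center (-41/70, 18/35), radius 1/175
input a2: applying the 3 nested substitutions gives center (-41/70, 17/35), radius 1/175
input a3: applying the 2 nested substitutions gives center (-3/5, 3/5), radius 1/30


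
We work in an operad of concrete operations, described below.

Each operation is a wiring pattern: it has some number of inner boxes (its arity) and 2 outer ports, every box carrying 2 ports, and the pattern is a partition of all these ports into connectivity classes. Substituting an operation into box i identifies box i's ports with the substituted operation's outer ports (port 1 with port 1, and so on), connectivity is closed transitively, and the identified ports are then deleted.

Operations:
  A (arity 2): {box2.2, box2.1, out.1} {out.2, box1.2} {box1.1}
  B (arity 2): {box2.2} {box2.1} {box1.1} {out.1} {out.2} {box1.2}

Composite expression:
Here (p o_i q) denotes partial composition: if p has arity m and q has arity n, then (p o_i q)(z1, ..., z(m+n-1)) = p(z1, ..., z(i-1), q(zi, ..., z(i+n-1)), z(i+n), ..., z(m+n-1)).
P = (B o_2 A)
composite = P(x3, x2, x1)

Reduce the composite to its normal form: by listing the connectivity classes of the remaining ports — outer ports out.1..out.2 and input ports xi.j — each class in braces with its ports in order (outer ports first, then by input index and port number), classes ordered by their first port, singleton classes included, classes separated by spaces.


Two ports join when wires chain via B-identified ports.
A over (x2, x1) gives {out.1, x1.1, x1.2} {out.2, x2.2} {x2.1}, out.j being that stage's outer ports
B over (x3, x2, x1) gives {out.1} {out.2} {x1.1, x1.2} {x2.1} {x2.2} {x3.1} {x3.2}, out.j being that stage's outer ports

{out.1} {out.2} {x1.1, x1.2} {x2.1} {x2.2} {x3.1} {x3.2}


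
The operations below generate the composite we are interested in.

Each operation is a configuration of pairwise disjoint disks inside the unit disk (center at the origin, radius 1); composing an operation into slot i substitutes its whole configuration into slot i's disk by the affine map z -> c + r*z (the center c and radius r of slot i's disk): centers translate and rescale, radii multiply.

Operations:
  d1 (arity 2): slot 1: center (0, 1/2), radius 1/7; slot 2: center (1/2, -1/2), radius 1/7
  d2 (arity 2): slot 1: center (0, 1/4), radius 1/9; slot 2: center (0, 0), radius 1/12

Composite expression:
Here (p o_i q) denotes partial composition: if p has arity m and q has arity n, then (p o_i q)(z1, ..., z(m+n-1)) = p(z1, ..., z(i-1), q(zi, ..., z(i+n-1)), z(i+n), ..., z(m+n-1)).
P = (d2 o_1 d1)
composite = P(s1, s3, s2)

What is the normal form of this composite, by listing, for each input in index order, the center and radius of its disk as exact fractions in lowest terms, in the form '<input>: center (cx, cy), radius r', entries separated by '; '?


s1: center (0, 11/36), radius 1/63; s2: center (0, 0), radius 1/12; s3: center (1/18, 7/36), radius 1/63


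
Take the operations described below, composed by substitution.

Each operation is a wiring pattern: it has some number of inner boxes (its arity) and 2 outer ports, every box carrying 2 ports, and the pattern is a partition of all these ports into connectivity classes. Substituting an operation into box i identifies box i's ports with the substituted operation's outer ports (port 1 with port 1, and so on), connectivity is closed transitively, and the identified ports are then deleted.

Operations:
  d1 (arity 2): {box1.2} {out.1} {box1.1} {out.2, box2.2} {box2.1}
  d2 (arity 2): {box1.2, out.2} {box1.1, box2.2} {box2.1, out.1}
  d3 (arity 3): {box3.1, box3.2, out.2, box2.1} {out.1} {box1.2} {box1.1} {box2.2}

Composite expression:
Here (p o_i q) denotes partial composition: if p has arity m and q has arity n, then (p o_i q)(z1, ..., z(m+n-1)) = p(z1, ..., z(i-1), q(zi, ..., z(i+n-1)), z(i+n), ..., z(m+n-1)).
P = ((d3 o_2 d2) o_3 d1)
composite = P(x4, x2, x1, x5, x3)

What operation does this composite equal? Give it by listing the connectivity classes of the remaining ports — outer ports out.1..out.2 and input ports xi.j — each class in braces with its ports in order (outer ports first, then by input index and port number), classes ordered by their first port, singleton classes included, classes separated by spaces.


{out.1} {out.2, x3.1, x3.2} {x1.1} {x1.2} {x2.1, x5.2} {x2.2} {x4.1} {x4.2} {x5.1}

Treat the ports identified at d3 as solder joints: merge, then drop.
the subtree at d1 composes to {out.1} {out.2, x5.2} {x1.1} {x1.2} {x5.1} on (x1, x5); out.j = own outer ports
the subtree at d2 composes to {out.1} {out.2, x2.2} {x1.1} {x1.2} {x2.1, x5.2} {x5.1} on (x2, x1, x5); out.j = own outer ports
the subtree at d3 composes to {out.1} {out.2, x3.1, x3.2} {x1.1} {x1.2} {x2.1, x5.2} {x2.2} {x4.1} {x4.2} {x5.1} on (x4, x2, x1, x5, x3); out.j = own outer ports


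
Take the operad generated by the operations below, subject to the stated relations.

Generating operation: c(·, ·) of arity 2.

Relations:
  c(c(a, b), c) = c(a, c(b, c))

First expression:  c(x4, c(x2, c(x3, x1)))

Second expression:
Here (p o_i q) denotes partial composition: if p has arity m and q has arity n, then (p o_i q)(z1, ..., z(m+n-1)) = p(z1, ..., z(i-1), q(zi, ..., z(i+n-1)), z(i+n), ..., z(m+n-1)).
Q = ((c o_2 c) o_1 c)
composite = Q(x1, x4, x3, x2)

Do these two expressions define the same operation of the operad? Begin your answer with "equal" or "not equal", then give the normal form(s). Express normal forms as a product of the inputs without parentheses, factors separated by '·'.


Reducing the first expression gives x4 · x2 · x3 · x1
Reducing the second expression gives x1 · x4 · x3 · x2
The normal forms differ: not equal.

not equal; first: x4 · x2 · x3 · x1; second: x1 · x4 · x3 · x2


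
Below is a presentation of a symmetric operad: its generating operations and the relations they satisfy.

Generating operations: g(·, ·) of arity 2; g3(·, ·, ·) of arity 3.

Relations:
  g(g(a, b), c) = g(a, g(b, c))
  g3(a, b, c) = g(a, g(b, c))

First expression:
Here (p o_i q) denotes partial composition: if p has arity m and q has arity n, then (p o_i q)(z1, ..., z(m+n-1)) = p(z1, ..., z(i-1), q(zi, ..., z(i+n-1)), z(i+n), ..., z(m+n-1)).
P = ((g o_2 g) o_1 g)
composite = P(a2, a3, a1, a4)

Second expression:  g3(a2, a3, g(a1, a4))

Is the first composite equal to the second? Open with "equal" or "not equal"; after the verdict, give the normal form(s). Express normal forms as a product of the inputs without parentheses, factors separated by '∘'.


equal — both sides give a2 ∘ a3 ∘ a1 ∘ a4

The first expression reduces to a2 ∘ a3 ∘ a1 ∘ a4
The second expression reduces to a2 ∘ a3 ∘ a1 ∘ a4
One common form — equal.


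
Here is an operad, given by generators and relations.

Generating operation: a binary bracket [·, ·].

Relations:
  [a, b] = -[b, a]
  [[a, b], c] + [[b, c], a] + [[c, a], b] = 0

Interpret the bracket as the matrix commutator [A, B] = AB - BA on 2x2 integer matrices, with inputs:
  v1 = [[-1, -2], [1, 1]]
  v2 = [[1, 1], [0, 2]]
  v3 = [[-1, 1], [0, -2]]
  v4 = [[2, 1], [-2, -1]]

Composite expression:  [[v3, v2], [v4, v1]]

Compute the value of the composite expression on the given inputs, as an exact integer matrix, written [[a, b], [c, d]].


[[2, 12], [0, -2]]

[v3, v2] = [[0, 2], [0, 0]]
[v4, v1] = [[-3, -4], [1, 3]]
[[v3, v2], [v4, v1]] = [[2, 12], [0, -2]]


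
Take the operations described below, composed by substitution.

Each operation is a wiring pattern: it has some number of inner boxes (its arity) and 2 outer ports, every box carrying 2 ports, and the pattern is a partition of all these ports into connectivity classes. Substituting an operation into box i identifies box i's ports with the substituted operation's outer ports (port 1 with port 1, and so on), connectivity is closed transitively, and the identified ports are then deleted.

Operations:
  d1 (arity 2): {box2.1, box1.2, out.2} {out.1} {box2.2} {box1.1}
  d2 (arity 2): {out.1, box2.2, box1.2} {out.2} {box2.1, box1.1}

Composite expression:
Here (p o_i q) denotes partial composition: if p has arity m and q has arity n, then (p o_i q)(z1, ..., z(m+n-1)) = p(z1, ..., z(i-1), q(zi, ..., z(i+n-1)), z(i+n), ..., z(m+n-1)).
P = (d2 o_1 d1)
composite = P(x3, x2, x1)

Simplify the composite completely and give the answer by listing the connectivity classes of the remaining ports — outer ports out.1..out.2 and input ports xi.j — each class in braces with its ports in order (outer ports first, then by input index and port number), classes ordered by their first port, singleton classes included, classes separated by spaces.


{out.1, x1.2, x2.1, x3.2} {out.2} {x1.1} {x2.2} {x3.1}

After gluing at d2, chains via deleted ports link the x-ports.
stage d1: inputs (x3, x2), connectivity {out.1} {out.2, x2.1, x3.2} {x2.2} {x3.1}, out.j its boundary
stage d2: inputs (x3, x2, x1), connectivity {out.1, x1.2, x2.1, x3.2} {out.2} {x1.1} {x2.2} {x3.1}, out.j its boundary


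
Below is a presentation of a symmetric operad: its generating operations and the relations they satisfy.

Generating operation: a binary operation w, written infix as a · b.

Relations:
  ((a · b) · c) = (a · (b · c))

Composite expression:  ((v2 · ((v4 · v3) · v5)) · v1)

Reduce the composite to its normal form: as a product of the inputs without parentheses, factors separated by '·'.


v2 · v4 · v3 · v5 · v1

All parenthesizations of w agree; list the v-inputs left to right.
(v4 · v3) unparenthesizes to v4 · v3
((v4 · v3) · v5) unparenthesizes to v4 · v3 · v5
(v2 · ((v4 · v3) · v5)) unparenthesizes to v2 · v4 · v3 · v5
((v2 · ((v4 · v3) · v5)) · v1) unparenthesizes to v2 · v4 · v3 · v5 · v1


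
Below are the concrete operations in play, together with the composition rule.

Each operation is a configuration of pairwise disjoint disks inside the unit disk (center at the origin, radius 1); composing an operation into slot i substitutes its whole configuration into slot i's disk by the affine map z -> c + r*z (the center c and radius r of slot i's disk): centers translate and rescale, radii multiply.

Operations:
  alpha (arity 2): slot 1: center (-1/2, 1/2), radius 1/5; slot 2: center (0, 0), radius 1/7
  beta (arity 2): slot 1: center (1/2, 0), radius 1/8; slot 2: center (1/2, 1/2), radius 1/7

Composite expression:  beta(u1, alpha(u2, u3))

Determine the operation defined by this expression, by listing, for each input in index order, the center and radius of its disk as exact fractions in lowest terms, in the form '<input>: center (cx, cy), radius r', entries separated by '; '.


u1: center (1/2, 0), radius 1/8; u2: center (3/7, 4/7), radius 1/35; u3: center (1/2, 1/2), radius 1/49

Nesting under beta composes maps z -> c + r*z down each u-path.
u1: after 1 affine step, its disk has center (1/2, 0), radius 1/8
u2: after 2 affine steps, its disk has center (3/7, 4/7), radius 1/35
u3: after 2 affine steps, its disk has center (1/2, 1/2), radius 1/49


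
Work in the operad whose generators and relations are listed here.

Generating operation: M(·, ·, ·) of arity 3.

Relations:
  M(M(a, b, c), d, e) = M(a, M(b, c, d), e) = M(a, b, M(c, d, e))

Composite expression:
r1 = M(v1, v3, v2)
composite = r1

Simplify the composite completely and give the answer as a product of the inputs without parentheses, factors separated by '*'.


v1 * v3 * v2

Every regrouping of M is equal, so read the v-inputs in written order.
M(v1, v3, v2) unparenthesizes to v1 * v3 * v2


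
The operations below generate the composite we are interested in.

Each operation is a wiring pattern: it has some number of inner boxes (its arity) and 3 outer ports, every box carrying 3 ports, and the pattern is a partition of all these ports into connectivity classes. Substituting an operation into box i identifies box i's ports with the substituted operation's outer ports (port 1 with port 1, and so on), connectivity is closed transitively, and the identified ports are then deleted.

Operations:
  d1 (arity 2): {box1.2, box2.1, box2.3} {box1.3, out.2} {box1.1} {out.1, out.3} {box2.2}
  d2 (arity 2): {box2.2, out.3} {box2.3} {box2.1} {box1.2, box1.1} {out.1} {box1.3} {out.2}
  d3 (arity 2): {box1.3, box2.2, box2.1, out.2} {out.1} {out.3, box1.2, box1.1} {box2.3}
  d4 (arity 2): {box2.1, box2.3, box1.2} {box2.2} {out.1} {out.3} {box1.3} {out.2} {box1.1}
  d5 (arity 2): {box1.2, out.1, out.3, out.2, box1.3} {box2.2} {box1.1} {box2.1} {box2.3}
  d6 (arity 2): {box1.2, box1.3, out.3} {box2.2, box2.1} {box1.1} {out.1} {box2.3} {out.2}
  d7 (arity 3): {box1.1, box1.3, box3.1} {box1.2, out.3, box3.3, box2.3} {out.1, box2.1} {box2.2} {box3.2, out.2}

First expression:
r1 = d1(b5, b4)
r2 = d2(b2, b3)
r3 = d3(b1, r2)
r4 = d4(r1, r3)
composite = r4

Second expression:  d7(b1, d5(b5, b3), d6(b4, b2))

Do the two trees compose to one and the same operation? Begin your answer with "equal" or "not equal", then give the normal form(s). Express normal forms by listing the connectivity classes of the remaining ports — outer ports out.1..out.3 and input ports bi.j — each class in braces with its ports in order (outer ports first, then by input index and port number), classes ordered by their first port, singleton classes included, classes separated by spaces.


The first expression, normalized: {out.1} {out.2} {out.3} {b1.1, b1.2, b5.3} {b1.3} {b2.1, b2.2} {b2.3} {b3.1} {b3.2} {b3.3} {b4.1, b4.3, b5.2} {b4.2} {b5.1}
The second expression, normalized: {out.1, out.3, b1.2, b4.2, b4.3, b5.2, b5.3} {out.2} {b1.1, b1.3} {b2.1, b2.2} {b2.3} {b3.1} {b3.2} {b3.3} {b4.1} {b5.1}
No match — not equal.

not equal — first {out.1} {out.2} {out.3} {b1.1, b1.2, b5.3} {b1.3} {b2.1, b2.2} {b2.3} {b3.1} {b3.2} {b3.3} {b4.1, b4.3, b5.2} {b4.2} {b5.1}, second {out.1, out.3, b1.2, b4.2, b4.3, b5.2, b5.3} {out.2} {b1.1, b1.3} {b2.1, b2.2} {b2.3} {b3.1} {b3.2} {b3.3} {b4.1} {b5.1}


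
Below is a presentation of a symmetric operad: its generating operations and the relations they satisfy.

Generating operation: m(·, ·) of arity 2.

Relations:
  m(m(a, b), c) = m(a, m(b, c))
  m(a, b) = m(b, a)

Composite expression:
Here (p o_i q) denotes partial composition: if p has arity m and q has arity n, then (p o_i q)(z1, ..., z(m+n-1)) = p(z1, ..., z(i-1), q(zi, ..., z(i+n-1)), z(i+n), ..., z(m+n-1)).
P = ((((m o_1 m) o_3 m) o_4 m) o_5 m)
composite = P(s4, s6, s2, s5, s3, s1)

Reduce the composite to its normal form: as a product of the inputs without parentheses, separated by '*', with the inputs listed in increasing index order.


s1 * s2 * s3 * s4 * s5 * s6

Key point: m commutes, so take the s-inputs in any fixed order.
m(s4, s6) collapses to s4 * s6
m(s3, s1) collapses to s3 * s1
m(s5, m(s3, s1)) collapses to s5 * s3 * s1
m(s2, m(s5, m(s3, s1))) collapses to s2 * s5 * s3 * s1
m(m(s4, s6), m(s2, m(s5, m(s3, s1)))) collapses to s4 * s6 * s2 * s5 * s3 * s1
commutativity sorts the factors: s1 * s2 * s3 * s4 * s5 * s6


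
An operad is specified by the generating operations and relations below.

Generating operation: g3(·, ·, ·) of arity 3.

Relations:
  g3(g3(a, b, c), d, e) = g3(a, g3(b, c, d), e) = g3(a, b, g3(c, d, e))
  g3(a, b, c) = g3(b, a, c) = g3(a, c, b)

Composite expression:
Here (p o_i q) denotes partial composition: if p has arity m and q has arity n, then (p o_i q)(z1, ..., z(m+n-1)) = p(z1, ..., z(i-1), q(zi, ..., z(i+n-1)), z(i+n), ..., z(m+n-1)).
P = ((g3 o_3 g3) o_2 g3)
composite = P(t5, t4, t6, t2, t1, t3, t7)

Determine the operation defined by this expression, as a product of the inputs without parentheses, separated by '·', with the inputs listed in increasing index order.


t1 · t2 · t3 · t4 · t5 · t6 · t7

Shape and order are irrelevant to g3; the t-input set decides.
g3(t4, t6, t2) linearizes to t4 · t6 · t2
g3(t1, t3, t7) linearizes to t1 · t3 · t7
g3(t5, g3(t4, t6, t2), g3(t1, t3, t7)) linearizes to t5 · t4 · t6 · t2 · t1 · t3 · t7
putting the inputs in ascending order: t1 · t2 · t3 · t4 · t5 · t6 · t7


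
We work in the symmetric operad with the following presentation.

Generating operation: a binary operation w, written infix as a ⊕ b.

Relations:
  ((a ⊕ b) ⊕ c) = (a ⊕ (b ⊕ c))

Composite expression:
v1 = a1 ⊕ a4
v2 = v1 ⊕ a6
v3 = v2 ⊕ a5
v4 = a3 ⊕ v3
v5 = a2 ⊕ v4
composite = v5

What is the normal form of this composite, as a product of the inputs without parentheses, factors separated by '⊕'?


a2 ⊕ a3 ⊕ a1 ⊕ a4 ⊕ a6 ⊕ a5


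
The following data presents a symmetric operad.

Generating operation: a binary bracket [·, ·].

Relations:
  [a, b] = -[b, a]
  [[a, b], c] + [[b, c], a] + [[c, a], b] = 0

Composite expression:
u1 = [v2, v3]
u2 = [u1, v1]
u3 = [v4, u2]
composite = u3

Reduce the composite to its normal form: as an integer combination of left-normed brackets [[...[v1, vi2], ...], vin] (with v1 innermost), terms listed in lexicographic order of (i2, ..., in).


Expand each bracket as ab - ba; the v1-initial words give the coefficients.
Composite bracket: [v4, [[v2, v3], v1]]
Expanding via [a, b] = ab - ba: 8 signed words (2^3 = 8).
Words beginning with v1 determine it all:
  the word v1v2v3v4 carries sign +1 and contributes +[[[v1, v2], v3], v4]
  the word v1v3v2v4 carries sign -1 and contributes -[[[v1, v3], v2], v4]

[[[v1, v2], v3], v4] - [[[v1, v3], v2], v4]


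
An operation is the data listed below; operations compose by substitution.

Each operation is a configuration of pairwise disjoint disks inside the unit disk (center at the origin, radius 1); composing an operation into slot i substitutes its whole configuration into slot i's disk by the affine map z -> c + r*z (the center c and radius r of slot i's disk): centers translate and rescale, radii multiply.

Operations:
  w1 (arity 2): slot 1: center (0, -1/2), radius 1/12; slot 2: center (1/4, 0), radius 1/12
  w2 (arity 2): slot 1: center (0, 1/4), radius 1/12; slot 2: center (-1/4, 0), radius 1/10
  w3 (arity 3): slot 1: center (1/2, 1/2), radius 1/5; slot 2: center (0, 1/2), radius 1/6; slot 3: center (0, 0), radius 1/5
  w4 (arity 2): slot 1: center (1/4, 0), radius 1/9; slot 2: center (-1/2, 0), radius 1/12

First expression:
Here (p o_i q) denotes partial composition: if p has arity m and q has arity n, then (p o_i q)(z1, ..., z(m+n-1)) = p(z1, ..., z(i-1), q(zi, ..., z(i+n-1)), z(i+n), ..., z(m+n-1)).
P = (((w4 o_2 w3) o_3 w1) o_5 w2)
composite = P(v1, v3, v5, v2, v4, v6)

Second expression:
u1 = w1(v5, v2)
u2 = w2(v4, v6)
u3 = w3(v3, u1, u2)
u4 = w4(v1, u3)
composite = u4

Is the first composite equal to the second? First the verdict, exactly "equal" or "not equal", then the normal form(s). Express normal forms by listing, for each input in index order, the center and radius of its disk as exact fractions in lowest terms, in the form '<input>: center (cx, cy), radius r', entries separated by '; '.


equal — both sides give v1: center (1/4, 0), radius 1/9; v2: center (-143/288, 1/24), radius 1/864; v3: center (-11/24, 1/24), radius 1/60; v4: center (-1/2, 1/240), radius 1/720; v5: center (-1/2, 5/144), radius 1/864; v6: center (-121/240, 0), radius 1/600

In normal form, the first expression is v1: center (1/4, 0), radius 1/9; v2: center (-143/288, 1/24), radius 1/864; v3: center (-11/24, 1/24), radius 1/60; v4: center (-1/2, 1/240), radius 1/720; v5: center (-1/2, 5/144), radius 1/864; v6: center (-121/240, 0), radius 1/600
In normal form, the second expression is v1: center (1/4, 0), radius 1/9; v2: center (-143/288, 1/24), radius 1/864; v3: center (-11/24, 1/24), radius 1/60; v4: center (-1/2, 1/240), radius 1/720; v5: center (-1/2, 5/144), radius 1/864; v6: center (-121/240, 0), radius 1/600
The normal forms match — equal.


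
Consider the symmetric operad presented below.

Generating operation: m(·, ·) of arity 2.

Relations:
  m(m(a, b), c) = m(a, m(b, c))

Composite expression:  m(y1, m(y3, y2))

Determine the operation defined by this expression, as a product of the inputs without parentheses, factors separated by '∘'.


y1 ∘ y3 ∘ y2

Key point: m is associative — brackets drop, the y-order remains.
m(y3, y2) flattens to y3 ∘ y2
m(y1, m(y3, y2)) flattens to y1 ∘ y3 ∘ y2


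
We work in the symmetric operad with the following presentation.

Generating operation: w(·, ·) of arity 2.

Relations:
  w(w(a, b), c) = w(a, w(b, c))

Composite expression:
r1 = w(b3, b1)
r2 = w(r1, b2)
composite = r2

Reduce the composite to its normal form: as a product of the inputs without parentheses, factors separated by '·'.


Every regrouping of w is equal, so read the b-inputs in written order.
w(b3, b1) collapses to b3 · b1
w(w(b3, b1), b2) collapses to b3 · b1 · b2

b3 · b1 · b2


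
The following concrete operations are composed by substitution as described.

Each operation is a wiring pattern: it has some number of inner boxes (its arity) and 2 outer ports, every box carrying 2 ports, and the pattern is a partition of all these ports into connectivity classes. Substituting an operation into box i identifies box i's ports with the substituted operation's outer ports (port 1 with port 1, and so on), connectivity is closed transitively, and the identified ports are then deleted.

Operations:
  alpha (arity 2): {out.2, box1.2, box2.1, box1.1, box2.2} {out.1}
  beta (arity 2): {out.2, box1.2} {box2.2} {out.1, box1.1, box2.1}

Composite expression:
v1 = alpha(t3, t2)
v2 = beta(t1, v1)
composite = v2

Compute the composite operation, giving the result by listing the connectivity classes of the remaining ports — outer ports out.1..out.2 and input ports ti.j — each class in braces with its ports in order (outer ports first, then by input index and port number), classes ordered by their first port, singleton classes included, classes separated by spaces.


{out.1, t1.1} {out.2, t1.2} {t2.1, t2.2, t3.1, t3.2}

Treat the ports identified at beta as solder joints: merge, then drop.
after alpha, the pattern on (t3, t2) reads {out.1} {out.2, t2.1, t2.2, t3.1, t3.2} (out.j = its outer ports)
after beta, the pattern on (t1, t3, t2) reads {out.1, t1.1} {out.2, t1.2} {t2.1, t2.2, t3.1, t3.2} (out.j = its outer ports)


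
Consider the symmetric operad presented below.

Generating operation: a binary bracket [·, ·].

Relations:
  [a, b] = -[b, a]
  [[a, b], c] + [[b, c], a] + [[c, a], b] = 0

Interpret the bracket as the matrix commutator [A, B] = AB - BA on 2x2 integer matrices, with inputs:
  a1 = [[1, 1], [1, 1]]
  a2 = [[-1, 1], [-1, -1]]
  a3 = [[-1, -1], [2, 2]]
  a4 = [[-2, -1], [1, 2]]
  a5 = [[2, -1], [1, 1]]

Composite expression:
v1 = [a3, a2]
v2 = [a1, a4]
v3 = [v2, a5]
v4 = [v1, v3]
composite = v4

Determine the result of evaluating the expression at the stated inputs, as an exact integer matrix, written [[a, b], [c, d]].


[a3, a2] = [[-1, -3], [-3, 1]]
[a1, a4] = [[2, 4], [-4, -2]]
[[a1, a4], a5] = [[0, -8], [-8, 0]]
[[a3, a2], [[a1, a4], a5]] = [[0, 16], [-16, 0]]

[[0, 16], [-16, 0]]


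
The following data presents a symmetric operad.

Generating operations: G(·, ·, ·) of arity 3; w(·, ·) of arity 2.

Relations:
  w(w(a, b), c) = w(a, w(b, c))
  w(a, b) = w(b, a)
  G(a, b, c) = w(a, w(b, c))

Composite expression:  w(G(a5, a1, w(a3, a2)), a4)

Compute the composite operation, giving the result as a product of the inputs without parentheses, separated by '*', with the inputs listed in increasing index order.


Reordering under w is free, so list the a-inputs canonically.
w(a3, a2) unparenthesizes to a3 * a2
G(a5, a1, w(a3, a2)) unparenthesizes to a5 * a1 * a3 * a2
w(G(a5, a1, w(a3, a2)), a4) unparenthesizes to a5 * a1 * a3 * a2 * a4
rearranged into index order: a1 * a2 * a3 * a4 * a5

a1 * a2 * a3 * a4 * a5


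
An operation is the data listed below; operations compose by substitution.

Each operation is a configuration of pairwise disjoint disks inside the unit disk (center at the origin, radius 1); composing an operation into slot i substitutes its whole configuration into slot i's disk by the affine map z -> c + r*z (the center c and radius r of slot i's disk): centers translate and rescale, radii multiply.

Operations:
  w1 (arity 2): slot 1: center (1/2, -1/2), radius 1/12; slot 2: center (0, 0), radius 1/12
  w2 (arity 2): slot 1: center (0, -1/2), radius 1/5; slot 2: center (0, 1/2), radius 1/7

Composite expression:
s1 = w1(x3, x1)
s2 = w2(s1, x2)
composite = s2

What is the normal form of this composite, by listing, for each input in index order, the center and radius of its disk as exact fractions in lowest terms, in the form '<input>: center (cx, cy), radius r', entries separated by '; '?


x1: center (0, -1/2), radius 1/60; x2: center (0, 1/2), radius 1/7; x3: center (1/10, -3/5), radius 1/60

Below w2, radii multiply path by path; the x-disk centers shift.
for x3, the 2-step affine chain lands on center (1/10, -3/5), radius 1/60
for x1, the 2-step affine chain lands on center (0, -1/2), radius 1/60
for x2, the 1-step affine chain lands on center (0, 1/2), radius 1/7


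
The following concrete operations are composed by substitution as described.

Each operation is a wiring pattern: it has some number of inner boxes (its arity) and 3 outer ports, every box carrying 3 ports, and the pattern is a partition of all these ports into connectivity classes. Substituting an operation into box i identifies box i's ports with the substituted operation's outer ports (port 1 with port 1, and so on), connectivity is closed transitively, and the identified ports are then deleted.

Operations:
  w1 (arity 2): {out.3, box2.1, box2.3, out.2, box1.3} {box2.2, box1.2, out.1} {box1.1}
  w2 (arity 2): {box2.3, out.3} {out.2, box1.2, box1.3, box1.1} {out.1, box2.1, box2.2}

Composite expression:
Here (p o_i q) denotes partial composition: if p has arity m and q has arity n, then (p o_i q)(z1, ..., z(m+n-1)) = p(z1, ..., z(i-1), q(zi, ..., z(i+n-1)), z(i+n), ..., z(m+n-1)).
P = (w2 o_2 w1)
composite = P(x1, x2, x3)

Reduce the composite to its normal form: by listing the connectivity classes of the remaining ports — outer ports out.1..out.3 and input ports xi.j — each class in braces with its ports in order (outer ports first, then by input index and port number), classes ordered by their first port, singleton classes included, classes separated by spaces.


{out.1, out.3, x2.2, x2.3, x3.1, x3.2, x3.3} {out.2, x1.1, x1.2, x1.3} {x2.1}

Two ports join when wires chain via w2-identified ports.
through w1, on inputs (x2, x3): {out.1, x2.2, x3.2} {out.2, out.3, x2.3, x3.1, x3.3} {x2.1} (out.j = stage outer ports)
through w2, on inputs (x1, x2, x3): {out.1, out.3, x2.2, x2.3, x3.1, x3.2, x3.3} {out.2, x1.1, x1.2, x1.3} {x2.1} (out.j = stage outer ports)


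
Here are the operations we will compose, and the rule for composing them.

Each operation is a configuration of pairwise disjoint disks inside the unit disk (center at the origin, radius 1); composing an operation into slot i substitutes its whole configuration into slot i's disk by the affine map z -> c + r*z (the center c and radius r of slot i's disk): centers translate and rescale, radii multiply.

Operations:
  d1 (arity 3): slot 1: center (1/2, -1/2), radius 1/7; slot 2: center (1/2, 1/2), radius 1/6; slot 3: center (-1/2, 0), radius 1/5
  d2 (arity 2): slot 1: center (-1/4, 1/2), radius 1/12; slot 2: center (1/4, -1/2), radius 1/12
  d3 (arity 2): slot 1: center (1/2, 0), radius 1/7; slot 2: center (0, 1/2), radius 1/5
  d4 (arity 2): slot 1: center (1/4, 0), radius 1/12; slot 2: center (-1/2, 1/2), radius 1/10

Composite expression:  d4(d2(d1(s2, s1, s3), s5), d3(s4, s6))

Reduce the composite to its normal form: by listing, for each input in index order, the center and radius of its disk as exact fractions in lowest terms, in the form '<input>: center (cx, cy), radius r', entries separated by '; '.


s1: center (67/288, 13/288), radius 1/864; s2: center (67/288, 11/288), radius 1/1008; s3: center (65/288, 1/24), radius 1/720; s4: center (-9/20, 1/2), radius 1/70; s5: center (13/48, -1/24), radius 1/144; s6: center (-1/2, 11/20), radius 1/50

Each s-disk chains the slot maps above it in d4; radii multiply.
input s2: composing its 3 substitution steps yields center (67/288, 11/288), radius 1/1008
input s1: composing its 3 substitution steps yields center (67/288, 13/288), radius 1/864
input s3: composing its 3 substitution steps yields center (65/288, 1/24), radius 1/720
input s5: composing its 2 substitution steps yields center (13/48, -1/24), radius 1/144
input s4: composing its 2 substitution steps yields center (-9/20, 1/2), radius 1/70
input s6: composing its 2 substitution steps yields center (-1/2, 11/20), radius 1/50


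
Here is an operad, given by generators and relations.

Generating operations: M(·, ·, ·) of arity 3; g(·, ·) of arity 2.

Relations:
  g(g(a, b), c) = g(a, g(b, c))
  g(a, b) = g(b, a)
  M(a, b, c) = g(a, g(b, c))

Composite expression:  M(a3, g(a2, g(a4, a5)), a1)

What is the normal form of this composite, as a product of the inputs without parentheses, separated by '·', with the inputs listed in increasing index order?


a1 · a2 · a3 · a4 · a5

With M associative and commutative, the a-input set is all that matters.
g(a4, a5) collapses to a4 · a5
g(a2, g(a4, a5)) collapses to a2 · a4 · a5
M(a3, g(a2, g(a4, a5)), a1) collapses to a3 · a2 · a4 · a5 · a1
sorting the factors by input index: a1 · a2 · a3 · a4 · a5
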